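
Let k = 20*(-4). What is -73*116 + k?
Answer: -8548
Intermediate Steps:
k = -80
-73*116 + k = -73*116 - 80 = -8468 - 80 = -8548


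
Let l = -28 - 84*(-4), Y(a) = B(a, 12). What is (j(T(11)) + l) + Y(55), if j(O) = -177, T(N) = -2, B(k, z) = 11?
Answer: 142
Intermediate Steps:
Y(a) = 11
l = 308 (l = -28 + 336 = 308)
(j(T(11)) + l) + Y(55) = (-177 + 308) + 11 = 131 + 11 = 142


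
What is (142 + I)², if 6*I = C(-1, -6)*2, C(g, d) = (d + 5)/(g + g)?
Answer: 727609/36 ≈ 20211.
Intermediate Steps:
C(g, d) = (5 + d)/(2*g) (C(g, d) = (5 + d)/((2*g)) = (5 + d)*(1/(2*g)) = (5 + d)/(2*g))
I = ⅙ (I = (((½)*(5 - 6)/(-1))*2)/6 = (((½)*(-1)*(-1))*2)/6 = ((½)*2)/6 = (⅙)*1 = ⅙ ≈ 0.16667)
(142 + I)² = (142 + ⅙)² = (853/6)² = 727609/36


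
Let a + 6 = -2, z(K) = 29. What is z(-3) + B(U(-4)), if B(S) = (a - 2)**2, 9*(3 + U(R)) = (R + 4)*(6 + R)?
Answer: 129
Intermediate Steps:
U(R) = -3 + (4 + R)*(6 + R)/9 (U(R) = -3 + ((R + 4)*(6 + R))/9 = -3 + ((4 + R)*(6 + R))/9 = -3 + (4 + R)*(6 + R)/9)
a = -8 (a = -6 - 2 = -8)
B(S) = 100 (B(S) = (-8 - 2)**2 = (-10)**2 = 100)
z(-3) + B(U(-4)) = 29 + 100 = 129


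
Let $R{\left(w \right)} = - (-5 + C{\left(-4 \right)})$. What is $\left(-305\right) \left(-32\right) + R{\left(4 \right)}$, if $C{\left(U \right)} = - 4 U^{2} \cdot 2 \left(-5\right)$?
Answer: $9125$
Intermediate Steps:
$C{\left(U \right)} = 40 U^{2}$ ($C{\left(U \right)} = - 8 U^{2} \left(-5\right) = 40 U^{2}$)
$R{\left(w \right)} = -635$ ($R{\left(w \right)} = - (-5 + 40 \left(-4\right)^{2}) = - (-5 + 40 \cdot 16) = - (-5 + 640) = \left(-1\right) 635 = -635$)
$\left(-305\right) \left(-32\right) + R{\left(4 \right)} = \left(-305\right) \left(-32\right) - 635 = 9760 - 635 = 9125$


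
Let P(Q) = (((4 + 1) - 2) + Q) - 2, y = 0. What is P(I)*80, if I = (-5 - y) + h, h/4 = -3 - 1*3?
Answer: -2240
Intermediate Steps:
h = -24 (h = 4*(-3 - 1*3) = 4*(-3 - 3) = 4*(-6) = -24)
I = -29 (I = (-5 - 1*0) - 24 = (-5 + 0) - 24 = -5 - 24 = -29)
P(Q) = 1 + Q (P(Q) = ((5 - 2) + Q) - 2 = (3 + Q) - 2 = 1 + Q)
P(I)*80 = (1 - 29)*80 = -28*80 = -2240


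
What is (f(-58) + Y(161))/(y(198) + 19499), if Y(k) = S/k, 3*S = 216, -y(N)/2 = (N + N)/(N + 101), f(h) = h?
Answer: -120458/40805863 ≈ -0.0029520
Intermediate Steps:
y(N) = -4*N/(101 + N) (y(N) = -2*(N + N)/(N + 101) = -2*2*N/(101 + N) = -4*N/(101 + N))
S = 72 (S = (⅓)*216 = 72)
Y(k) = 72/k
(f(-58) + Y(161))/(y(198) + 19499) = (-58 + 72/161)/(-4*198/(101 + 198) + 19499) = (-58 + 72*(1/161))/(-4*198/299 + 19499) = (-58 + 72/161)/(-4*198*1/299 + 19499) = -9266/(161*(-792/299 + 19499)) = -9266/(161*5829409/299) = -9266/161*299/5829409 = -120458/40805863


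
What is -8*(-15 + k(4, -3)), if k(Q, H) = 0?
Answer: 120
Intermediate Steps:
-8*(-15 + k(4, -3)) = -8*(-15 + 0) = -8*(-15) = 120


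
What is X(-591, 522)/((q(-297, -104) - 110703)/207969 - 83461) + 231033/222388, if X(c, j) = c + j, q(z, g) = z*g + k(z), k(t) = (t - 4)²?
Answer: 4013297999668527/3860052991396124 ≈ 1.0397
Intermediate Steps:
k(t) = (-4 + t)²
q(z, g) = (-4 + z)² + g*z (q(z, g) = z*g + (-4 + z)² = g*z + (-4 + z)² = (-4 + z)² + g*z)
X(-591, 522)/((q(-297, -104) - 110703)/207969 - 83461) + 231033/222388 = (-591 + 522)/((((-4 - 297)² - 104*(-297)) - 110703)/207969 - 83461) + 231033/222388 = -69/((((-301)² + 30888) - 110703)*(1/207969) - 83461) + 231033*(1/222388) = -69/(((90601 + 30888) - 110703)*(1/207969) - 83461) + 231033/222388 = -69/((121489 - 110703)*(1/207969) - 83461) + 231033/222388 = -69/(10786*(1/207969) - 83461) + 231033/222388 = -69/(10786/207969 - 83461) + 231033/222388 = -69/(-17357289923/207969) + 231033/222388 = -69*(-207969/17357289923) + 231033/222388 = 14349861/17357289923 + 231033/222388 = 4013297999668527/3860052991396124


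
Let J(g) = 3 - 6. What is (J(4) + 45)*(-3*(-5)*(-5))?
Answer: -3150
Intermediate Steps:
J(g) = -3
(J(4) + 45)*(-3*(-5)*(-5)) = (-3 + 45)*(-3*(-5)*(-5)) = 42*(15*(-5)) = 42*(-75) = -3150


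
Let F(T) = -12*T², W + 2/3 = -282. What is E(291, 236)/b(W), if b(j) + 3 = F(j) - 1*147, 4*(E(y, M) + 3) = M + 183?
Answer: -1221/11507464 ≈ -0.00010610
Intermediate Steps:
E(y, M) = 171/4 + M/4 (E(y, M) = -3 + (M + 183)/4 = -3 + (183 + M)/4 = -3 + (183/4 + M/4) = 171/4 + M/4)
W = -848/3 (W = -⅔ - 282 = -848/3 ≈ -282.67)
b(j) = -150 - 12*j² (b(j) = -3 + (-12*j² - 1*147) = -3 + (-12*j² - 147) = -3 + (-147 - 12*j²) = -150 - 12*j²)
E(291, 236)/b(W) = (171/4 + (¼)*236)/(-150 - 12*(-848/3)²) = (171/4 + 59)/(-150 - 12*719104/9) = 407/(4*(-150 - 2876416/3)) = 407/(4*(-2876866/3)) = (407/4)*(-3/2876866) = -1221/11507464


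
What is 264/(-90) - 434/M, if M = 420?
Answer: -119/30 ≈ -3.9667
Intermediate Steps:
264/(-90) - 434/M = 264/(-90) - 434/420 = 264*(-1/90) - 434*1/420 = -44/15 - 31/30 = -119/30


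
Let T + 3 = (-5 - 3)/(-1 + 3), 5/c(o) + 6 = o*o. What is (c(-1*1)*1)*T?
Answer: 7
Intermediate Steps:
c(o) = 5/(-6 + o**2) (c(o) = 5/(-6 + o*o) = 5/(-6 + o**2))
T = -7 (T = -3 + (-5 - 3)/(-1 + 3) = -3 - 8/2 = -3 - 8*1/2 = -3 - 4 = -7)
(c(-1*1)*1)*T = ((5/(-6 + (-1*1)**2))*1)*(-7) = ((5/(-6 + (-1)**2))*1)*(-7) = ((5/(-6 + 1))*1)*(-7) = ((5/(-5))*1)*(-7) = ((5*(-1/5))*1)*(-7) = -1*1*(-7) = -1*(-7) = 7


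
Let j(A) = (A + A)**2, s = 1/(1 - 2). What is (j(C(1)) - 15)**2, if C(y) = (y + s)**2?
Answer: 225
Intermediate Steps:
s = -1 (s = 1/(-1) = -1)
C(y) = (-1 + y)**2 (C(y) = (y - 1)**2 = (-1 + y)**2)
j(A) = 4*A**2 (j(A) = (2*A)**2 = 4*A**2)
(j(C(1)) - 15)**2 = (4*((-1 + 1)**2)**2 - 15)**2 = (4*(0**2)**2 - 15)**2 = (4*0**2 - 15)**2 = (4*0 - 15)**2 = (0 - 15)**2 = (-15)**2 = 225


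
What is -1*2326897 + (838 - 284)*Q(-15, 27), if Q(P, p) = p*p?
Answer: -1923031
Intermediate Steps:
Q(P, p) = p**2
-1*2326897 + (838 - 284)*Q(-15, 27) = -1*2326897 + (838 - 284)*27**2 = -2326897 + 554*729 = -2326897 + 403866 = -1923031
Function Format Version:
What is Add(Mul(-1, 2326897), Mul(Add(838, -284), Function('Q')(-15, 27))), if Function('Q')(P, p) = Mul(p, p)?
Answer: -1923031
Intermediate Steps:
Function('Q')(P, p) = Pow(p, 2)
Add(Mul(-1, 2326897), Mul(Add(838, -284), Function('Q')(-15, 27))) = Add(Mul(-1, 2326897), Mul(Add(838, -284), Pow(27, 2))) = Add(-2326897, Mul(554, 729)) = Add(-2326897, 403866) = -1923031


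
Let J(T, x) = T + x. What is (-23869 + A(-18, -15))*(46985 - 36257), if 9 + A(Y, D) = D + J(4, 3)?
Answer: -256249008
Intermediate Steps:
A(Y, D) = -2 + D (A(Y, D) = -9 + (D + (4 + 3)) = -9 + (D + 7) = -9 + (7 + D) = -2 + D)
(-23869 + A(-18, -15))*(46985 - 36257) = (-23869 + (-2 - 15))*(46985 - 36257) = (-23869 - 17)*10728 = -23886*10728 = -256249008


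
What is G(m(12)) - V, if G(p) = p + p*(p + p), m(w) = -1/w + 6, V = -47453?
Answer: 3422083/72 ≈ 47529.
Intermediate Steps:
m(w) = 6 - 1/w
G(p) = p + 2*p**2 (G(p) = p + p*(2*p) = p + 2*p**2)
G(m(12)) - V = (6 - 1/12)*(1 + 2*(6 - 1/12)) - 1*(-47453) = (6 - 1*1/12)*(1 + 2*(6 - 1*1/12)) + 47453 = (6 - 1/12)*(1 + 2*(6 - 1/12)) + 47453 = 71*(1 + 2*(71/12))/12 + 47453 = 71*(1 + 71/6)/12 + 47453 = (71/12)*(77/6) + 47453 = 5467/72 + 47453 = 3422083/72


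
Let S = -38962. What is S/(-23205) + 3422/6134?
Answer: 22742887/10167105 ≈ 2.2369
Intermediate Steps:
S/(-23205) + 3422/6134 = -38962/(-23205) + 3422/6134 = -38962*(-1/23205) + 3422*(1/6134) = 5566/3315 + 1711/3067 = 22742887/10167105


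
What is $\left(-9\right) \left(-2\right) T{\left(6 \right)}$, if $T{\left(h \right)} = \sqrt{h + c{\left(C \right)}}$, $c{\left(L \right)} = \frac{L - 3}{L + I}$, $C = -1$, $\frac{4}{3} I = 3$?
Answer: $\frac{18 \sqrt{70}}{5} \approx 30.12$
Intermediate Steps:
$I = \frac{9}{4}$ ($I = \frac{3}{4} \cdot 3 = \frac{9}{4} \approx 2.25$)
$c{\left(L \right)} = \frac{-3 + L}{\frac{9}{4} + L}$ ($c{\left(L \right)} = \frac{L - 3}{L + \frac{9}{4}} = \frac{-3 + L}{\frac{9}{4} + L}$)
$T{\left(h \right)} = \sqrt{- \frac{16}{5} + h}$ ($T{\left(h \right)} = \sqrt{h + \frac{4 \left(-3 - 1\right)}{9 + 4 \left(-1\right)}} = \sqrt{h + 4 \frac{1}{9 - 4} \left(-4\right)} = \sqrt{h + 4 \cdot \frac{1}{5} \left(-4\right)} = \sqrt{h - \frac{16}{5}} = \sqrt{- \frac{16}{5} + h}$)
$\left(-9\right) \left(-2\right) T{\left(6 \right)} = \left(-9\right) \left(-2\right) \frac{\sqrt{-80 + 25 \cdot 6}}{5} = 18 \frac{\sqrt{-80 + 150}}{5} = 18 \frac{\sqrt{70}}{5} = \frac{18 \sqrt{70}}{5}$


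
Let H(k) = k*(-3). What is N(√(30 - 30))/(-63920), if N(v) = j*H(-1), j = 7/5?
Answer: -21/319600 ≈ -6.5707e-5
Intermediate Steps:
H(k) = -3*k
j = 7/5 (j = 7*(⅕) = 7/5 ≈ 1.4000)
N(v) = 21/5 (N(v) = 7*(-3*(-1))/5 = (7/5)*3 = 21/5)
N(√(30 - 30))/(-63920) = (21/5)/(-63920) = (21/5)*(-1/63920) = -21/319600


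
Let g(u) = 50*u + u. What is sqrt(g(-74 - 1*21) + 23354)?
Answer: sqrt(18509) ≈ 136.05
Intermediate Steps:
g(u) = 51*u
sqrt(g(-74 - 1*21) + 23354) = sqrt(51*(-74 - 1*21) + 23354) = sqrt(51*(-74 - 21) + 23354) = sqrt(51*(-95) + 23354) = sqrt(-4845 + 23354) = sqrt(18509)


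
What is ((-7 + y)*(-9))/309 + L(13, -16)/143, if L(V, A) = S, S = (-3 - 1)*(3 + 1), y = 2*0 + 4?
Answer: -361/14729 ≈ -0.024509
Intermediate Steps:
y = 4 (y = 0 + 4 = 4)
S = -16 (S = -4*4 = -16)
L(V, A) = -16
((-7 + y)*(-9))/309 + L(13, -16)/143 = ((-7 + 4)*(-9))/309 - 16/143 = -3*(-9)*(1/309) - 16*1/143 = 27*(1/309) - 16/143 = 9/103 - 16/143 = -361/14729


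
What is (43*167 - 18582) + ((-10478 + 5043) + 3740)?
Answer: -13096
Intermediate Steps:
(43*167 - 18582) + ((-10478 + 5043) + 3740) = (7181 - 18582) + (-5435 + 3740) = -11401 - 1695 = -13096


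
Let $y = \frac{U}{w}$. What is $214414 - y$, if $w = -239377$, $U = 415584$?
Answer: $\frac{51326195662}{239377} \approx 2.1442 \cdot 10^{5}$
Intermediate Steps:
$y = - \frac{415584}{239377}$ ($y = \frac{415584}{-239377} = 415584 \left(- \frac{1}{239377}\right) = - \frac{415584}{239377} \approx -1.7361$)
$214414 - y = 214414 - - \frac{415584}{239377} = 214414 + \frac{415584}{239377} = \frac{51326195662}{239377}$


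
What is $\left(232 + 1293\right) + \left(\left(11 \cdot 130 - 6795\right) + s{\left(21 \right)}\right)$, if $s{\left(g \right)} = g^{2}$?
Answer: $-3399$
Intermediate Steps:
$\left(232 + 1293\right) + \left(\left(11 \cdot 130 - 6795\right) + s{\left(21 \right)}\right) = \left(232 + 1293\right) + \left(\left(11 \cdot 130 - 6795\right) + 21^{2}\right) = 1525 + \left(\left(1430 - 6795\right) + 441\right) = 1525 + \left(-5365 + 441\right) = 1525 - 4924 = -3399$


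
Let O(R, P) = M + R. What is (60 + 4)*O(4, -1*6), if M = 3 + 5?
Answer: 768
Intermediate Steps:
M = 8
O(R, P) = 8 + R
(60 + 4)*O(4, -1*6) = (60 + 4)*(8 + 4) = 64*12 = 768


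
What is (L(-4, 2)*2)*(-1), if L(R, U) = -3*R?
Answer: -24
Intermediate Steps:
(L(-4, 2)*2)*(-1) = (-3*(-4)*2)*(-1) = (12*2)*(-1) = 24*(-1) = -24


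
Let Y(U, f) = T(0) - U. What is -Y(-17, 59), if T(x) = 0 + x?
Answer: -17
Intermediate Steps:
T(x) = x
Y(U, f) = -U (Y(U, f) = 0 - U = -U)
-Y(-17, 59) = -(-1)*(-17) = -1*17 = -17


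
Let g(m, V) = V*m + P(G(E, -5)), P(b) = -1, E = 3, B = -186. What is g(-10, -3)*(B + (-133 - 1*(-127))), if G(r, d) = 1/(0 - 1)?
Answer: -5568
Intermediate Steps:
G(r, d) = -1 (G(r, d) = 1/(-1) = -1)
g(m, V) = -1 + V*m (g(m, V) = V*m - 1 = -1 + V*m)
g(-10, -3)*(B + (-133 - 1*(-127))) = (-1 - 3*(-10))*(-186 + (-133 - 1*(-127))) = (-1 + 30)*(-186 + (-133 + 127)) = 29*(-186 - 6) = 29*(-192) = -5568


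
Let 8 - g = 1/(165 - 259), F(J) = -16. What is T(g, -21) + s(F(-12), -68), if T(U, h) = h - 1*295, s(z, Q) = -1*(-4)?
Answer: -312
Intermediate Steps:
s(z, Q) = 4
g = 753/94 (g = 8 - 1/(165 - 259) = 8 - 1/(-94) = 8 - 1*(-1/94) = 8 + 1/94 = 753/94 ≈ 8.0106)
T(U, h) = -295 + h (T(U, h) = h - 295 = -295 + h)
T(g, -21) + s(F(-12), -68) = (-295 - 21) + 4 = -316 + 4 = -312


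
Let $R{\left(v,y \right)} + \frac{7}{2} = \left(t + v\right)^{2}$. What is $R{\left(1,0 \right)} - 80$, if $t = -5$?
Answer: $- \frac{135}{2} \approx -67.5$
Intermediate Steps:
$R{\left(v,y \right)} = - \frac{7}{2} + \left(-5 + v\right)^{2}$
$R{\left(1,0 \right)} - 80 = \left(- \frac{7}{2} + \left(-5 + 1\right)^{2}\right) - 80 = \left(- \frac{7}{2} + \left(-4\right)^{2}\right) - 80 = \left(- \frac{7}{2} + 16\right) - 80 = \frac{25}{2} - 80 = - \frac{135}{2}$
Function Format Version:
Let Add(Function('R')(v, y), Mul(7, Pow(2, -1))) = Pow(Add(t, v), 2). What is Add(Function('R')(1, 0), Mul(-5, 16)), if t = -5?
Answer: Rational(-135, 2) ≈ -67.500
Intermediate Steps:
Function('R')(v, y) = Add(Rational(-7, 2), Pow(Add(-5, v), 2))
Add(Function('R')(1, 0), Mul(-5, 16)) = Add(Add(Rational(-7, 2), Pow(Add(-5, 1), 2)), Mul(-5, 16)) = Add(Add(Rational(-7, 2), Pow(-4, 2)), -80) = Add(Add(Rational(-7, 2), 16), -80) = Add(Rational(25, 2), -80) = Rational(-135, 2)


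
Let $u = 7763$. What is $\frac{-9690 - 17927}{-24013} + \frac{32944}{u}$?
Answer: $\frac{1005475043}{186412919} \approx 5.3938$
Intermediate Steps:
$\frac{-9690 - 17927}{-24013} + \frac{32944}{u} = \frac{-9690 - 17927}{-24013} + \frac{32944}{7763} = \left(-27617\right) \left(- \frac{1}{24013}\right) + 32944 \cdot \frac{1}{7763} = \frac{27617}{24013} + \frac{32944}{7763} = \frac{1005475043}{186412919}$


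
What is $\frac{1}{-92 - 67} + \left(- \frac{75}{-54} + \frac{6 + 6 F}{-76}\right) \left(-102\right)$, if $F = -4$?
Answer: $- \frac{500975}{3021} \approx -165.83$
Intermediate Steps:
$\frac{1}{-92 - 67} + \left(- \frac{75}{-54} + \frac{6 + 6 F}{-76}\right) \left(-102\right) = \frac{1}{-92 - 67} + \left(- \frac{75}{-54} + \frac{6 + 6 \left(-4\right)}{-76}\right) \left(-102\right) = \frac{1}{-159} + \left(\left(-75\right) \left(- \frac{1}{54}\right) + \left(6 - 24\right) \left(- \frac{1}{76}\right)\right) \left(-102\right) = - \frac{1}{159} + \left(\frac{25}{18} - - \frac{9}{38}\right) \left(-102\right) = - \frac{1}{159} + \left(\frac{25}{18} + \frac{9}{38}\right) \left(-102\right) = - \frac{1}{159} + \frac{278}{171} \left(-102\right) = - \frac{1}{159} - \frac{9452}{57} = - \frac{500975}{3021}$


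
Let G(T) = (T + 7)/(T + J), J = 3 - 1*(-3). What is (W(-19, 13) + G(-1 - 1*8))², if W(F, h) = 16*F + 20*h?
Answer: 16900/9 ≈ 1877.8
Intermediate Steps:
J = 6 (J = 3 + 3 = 6)
G(T) = (7 + T)/(6 + T) (G(T) = (T + 7)/(T + 6) = (7 + T)/(6 + T))
(W(-19, 13) + G(-1 - 1*8))² = ((16*(-19) + 20*13) + (7 + (-1 - 1*8))/(6 + (-1 - 1*8)))² = ((-304 + 260) + (7 + (-1 - 8))/(6 + (-1 - 8)))² = (-44 + (7 - 9)/(6 - 9))² = (-44 - 2/(-3))² = (-44 - ⅓*(-2))² = (-44 + ⅔)² = (-130/3)² = 16900/9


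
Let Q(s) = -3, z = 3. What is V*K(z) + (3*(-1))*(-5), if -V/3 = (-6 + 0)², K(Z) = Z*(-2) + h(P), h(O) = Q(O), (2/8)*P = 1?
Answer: 987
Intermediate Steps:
P = 4 (P = 4*1 = 4)
h(O) = -3
K(Z) = -3 - 2*Z (K(Z) = Z*(-2) - 3 = -2*Z - 3 = -3 - 2*Z)
V = -108 (V = -3*(-6 + 0)² = -3*(-6)² = -3*36 = -108)
V*K(z) + (3*(-1))*(-5) = -108*(-3 - 2*3) + (3*(-1))*(-5) = -108*(-3 - 6) - 3*(-5) = -108*(-9) + 15 = 972 + 15 = 987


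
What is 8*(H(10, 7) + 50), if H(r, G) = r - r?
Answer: 400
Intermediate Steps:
H(r, G) = 0
8*(H(10, 7) + 50) = 8*(0 + 50) = 8*50 = 400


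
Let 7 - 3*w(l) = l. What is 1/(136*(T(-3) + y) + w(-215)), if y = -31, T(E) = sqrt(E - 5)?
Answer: -2071/8652066 - 68*I*sqrt(2)/4326033 ≈ -0.00023936 - 2.223e-5*I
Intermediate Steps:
T(E) = sqrt(-5 + E)
w(l) = 7/3 - l/3
1/(136*(T(-3) + y) + w(-215)) = 1/(136*(sqrt(-5 - 3) - 31) + (7/3 - 1/3*(-215))) = 1/(136*(sqrt(-8) - 31) + (7/3 + 215/3)) = 1/(136*(2*I*sqrt(2) - 31) + 74) = 1/(136*(-31 + 2*I*sqrt(2)) + 74) = 1/((-4216 + 272*I*sqrt(2)) + 74) = 1/(-4142 + 272*I*sqrt(2))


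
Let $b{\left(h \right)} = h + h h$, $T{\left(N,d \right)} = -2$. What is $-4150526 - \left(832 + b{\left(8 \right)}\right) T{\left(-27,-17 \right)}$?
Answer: $-4148718$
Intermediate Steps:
$b{\left(h \right)} = h + h^{2}$
$-4150526 - \left(832 + b{\left(8 \right)}\right) T{\left(-27,-17 \right)} = -4150526 - \left(832 + 8 \left(1 + 8\right)\right) \left(-2\right) = -4150526 - \left(832 + 8 \cdot 9\right) \left(-2\right) = -4150526 - \left(832 + 72\right) \left(-2\right) = -4150526 - 904 \left(-2\right) = -4150526 - -1808 = -4150526 + 1808 = -4148718$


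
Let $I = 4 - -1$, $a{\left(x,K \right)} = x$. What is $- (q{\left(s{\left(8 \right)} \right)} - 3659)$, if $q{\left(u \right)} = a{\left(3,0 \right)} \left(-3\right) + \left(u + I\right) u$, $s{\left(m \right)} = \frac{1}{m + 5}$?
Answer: $\frac{619826}{169} \approx 3667.6$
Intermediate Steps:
$I = 5$ ($I = 4 + 1 = 5$)
$s{\left(m \right)} = \frac{1}{5 + m}$
$q{\left(u \right)} = -9 + u \left(5 + u\right)$ ($q{\left(u \right)} = 3 \left(-3\right) + \left(u + 5\right) u = -9 + \left(5 + u\right) u = -9 + u \left(5 + u\right)$)
$- (q{\left(s{\left(8 \right)} \right)} - 3659) = - (\left(-9 + \left(\frac{1}{5 + 8}\right)^{2} + \frac{5}{5 + 8}\right) - 3659) = - (\left(-9 + \left(\frac{1}{13}\right)^{2} + \frac{5}{13}\right) - 3659) = - (\left(-9 + \left(\frac{1}{13}\right)^{2} + 5 \cdot \frac{1}{13}\right) - 3659) = - (\left(-9 + \frac{1}{169} + \frac{5}{13}\right) - 3659) = - (- \frac{1455}{169} - 3659) = \left(-1\right) \left(- \frac{619826}{169}\right) = \frac{619826}{169}$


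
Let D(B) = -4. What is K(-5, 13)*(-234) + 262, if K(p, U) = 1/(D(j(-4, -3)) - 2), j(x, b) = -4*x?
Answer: 301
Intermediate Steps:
K(p, U) = -⅙ (K(p, U) = 1/(-4 - 2) = 1/(-6) = -⅙)
K(-5, 13)*(-234) + 262 = -⅙*(-234) + 262 = 39 + 262 = 301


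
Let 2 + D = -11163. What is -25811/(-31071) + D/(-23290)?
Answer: 189609181/144728718 ≈ 1.3101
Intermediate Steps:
D = -11165 (D = -2 - 11163 = -11165)
-25811/(-31071) + D/(-23290) = -25811/(-31071) - 11165/(-23290) = -25811*(-1/31071) - 11165*(-1/23290) = 25811/31071 + 2233/4658 = 189609181/144728718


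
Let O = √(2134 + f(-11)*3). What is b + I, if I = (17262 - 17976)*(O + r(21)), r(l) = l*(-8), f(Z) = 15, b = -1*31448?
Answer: 88504 - 714*√2179 ≈ 55175.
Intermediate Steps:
b = -31448
O = √2179 (O = √(2134 + 15*3) = √(2134 + 45) = √2179 ≈ 46.680)
r(l) = -8*l
I = 119952 - 714*√2179 (I = (17262 - 17976)*(√2179 - 8*21) = -714*(√2179 - 168) = -714*(-168 + √2179) = 119952 - 714*√2179 ≈ 86623.)
b + I = -31448 + (119952 - 714*√2179) = 88504 - 714*√2179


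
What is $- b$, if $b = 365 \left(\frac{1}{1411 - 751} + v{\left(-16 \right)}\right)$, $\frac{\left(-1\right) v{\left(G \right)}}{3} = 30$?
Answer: $\frac{4336127}{132} \approx 32849.0$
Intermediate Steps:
$v{\left(G \right)} = -90$ ($v{\left(G \right)} = \left(-3\right) 30 = -90$)
$b = - \frac{4336127}{132}$ ($b = 365 \left(\frac{1}{1411 - 751} - 90\right) = 365 \left(\frac{1}{660} - 90\right) = 365 \left(- \frac{59399}{660}\right) = - \frac{4336127}{132} \approx -32849.0$)
$- b = \left(-1\right) \left(- \frac{4336127}{132}\right) = \frac{4336127}{132}$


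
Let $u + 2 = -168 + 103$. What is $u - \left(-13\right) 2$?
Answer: $-41$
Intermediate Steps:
$u = -67$ ($u = -2 + \left(-168 + 103\right) = -2 - 65 = -67$)
$u - \left(-13\right) 2 = -67 - \left(-13\right) 2 = -67 - -26 = -67 + 26 = -41$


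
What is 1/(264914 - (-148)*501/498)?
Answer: 83/22000220 ≈ 3.7727e-6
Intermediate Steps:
1/(264914 - (-148)*501/498) = 1/(264914 - (-148)*501*(1/498)) = 1/(264914 - (-148)*167/166) = 1/(264914 - 1*(-12358/83)) = 1/(264914 + 12358/83) = 1/(22000220/83) = 83/22000220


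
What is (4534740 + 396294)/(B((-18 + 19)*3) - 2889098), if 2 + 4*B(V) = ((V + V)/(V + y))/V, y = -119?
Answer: -1143999888/670270853 ≈ -1.7068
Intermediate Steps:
B(V) = -½ + 1/(2*(-119 + V)) (B(V) = -½ + (((V + V)/(V - 119))/V)/4 = -½ + (((2*V)/(-119 + V))/V)/4 = -½ + ((2*V/(-119 + V))/V)/4 = -½ + (2/(-119 + V))/4 = -½ + 1/(2*(-119 + V)))
(4534740 + 396294)/(B((-18 + 19)*3) - 2889098) = (4534740 + 396294)/((120 - (-18 + 19)*3)/(2*(-119 + (-18 + 19)*3)) - 2889098) = 4931034/((120 - 3)/(2*(-119 + 1*3)) - 2889098) = 4931034/((120 - 1*3)/(2*(-119 + 3)) - 2889098) = 4931034/((½)*(120 - 3)/(-116) - 2889098) = 4931034/((½)*(-1/116)*117 - 2889098) = 4931034/(-117/232 - 2889098) = 4931034/(-670270853/232) = 4931034*(-232/670270853) = -1143999888/670270853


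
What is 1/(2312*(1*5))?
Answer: 1/11560 ≈ 8.6505e-5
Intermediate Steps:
1/(2312*(1*5)) = 1/(2312*5) = 1/11560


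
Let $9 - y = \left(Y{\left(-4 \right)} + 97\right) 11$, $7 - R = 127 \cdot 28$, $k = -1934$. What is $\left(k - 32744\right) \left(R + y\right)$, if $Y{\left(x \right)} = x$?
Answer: $158235714$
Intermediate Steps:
$R = -3549$ ($R = 7 - 127 \cdot 28 = 7 - 3556 = -3549$)
$y = -1014$ ($y = 9 - \left(-4 + 97\right) 11 = 9 - 93 \cdot 11 = 9 - 1023 = -1014$)
$\left(k - 32744\right) \left(R + y\right) = \left(-1934 - 32744\right) \left(-3549 - 1014\right) = \left(-34678\right) \left(-4563\right) = 158235714$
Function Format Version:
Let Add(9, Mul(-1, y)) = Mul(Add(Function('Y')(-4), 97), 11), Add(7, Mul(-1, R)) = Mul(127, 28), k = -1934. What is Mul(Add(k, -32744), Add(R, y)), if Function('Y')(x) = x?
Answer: 158235714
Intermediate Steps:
R = -3549 (R = Add(7, Mul(-1, Mul(127, 28))) = Add(7, Mul(-1, 3556)) = Add(7, -3556) = -3549)
y = -1014 (y = Add(9, Mul(-1, Mul(Add(-4, 97), 11))) = Add(9, Mul(-1, Mul(93, 11))) = Add(9, Mul(-1, 1023)) = Add(9, -1023) = -1014)
Mul(Add(k, -32744), Add(R, y)) = Mul(Add(-1934, -32744), Add(-3549, -1014)) = Mul(-34678, -4563) = 158235714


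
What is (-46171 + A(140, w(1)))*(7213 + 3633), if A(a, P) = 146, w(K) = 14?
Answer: -499187150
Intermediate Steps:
(-46171 + A(140, w(1)))*(7213 + 3633) = (-46171 + 146)*(7213 + 3633) = -46025*10846 = -499187150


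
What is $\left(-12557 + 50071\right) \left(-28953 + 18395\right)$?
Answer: $-396072812$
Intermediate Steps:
$\left(-12557 + 50071\right) \left(-28953 + 18395\right) = 37514 \left(-10558\right) = -396072812$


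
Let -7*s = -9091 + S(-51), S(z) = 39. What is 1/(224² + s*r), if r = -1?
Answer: 7/342180 ≈ 2.0457e-5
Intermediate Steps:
s = 9052/7 (s = -(-9091 + 39)/7 = -⅐*(-9052) = 9052/7 ≈ 1293.1)
1/(224² + s*r) = 1/(224² + (9052/7)*(-1)) = 1/(50176 - 9052/7) = 1/(342180/7) = 7/342180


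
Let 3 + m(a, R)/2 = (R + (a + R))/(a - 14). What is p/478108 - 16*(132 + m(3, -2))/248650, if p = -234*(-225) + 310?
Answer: 16779465192/163462137025 ≈ 0.10265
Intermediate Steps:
m(a, R) = -6 + 2*(a + 2*R)/(-14 + a) (m(a, R) = -6 + 2*((R + (a + R))/(a - 14)) = -6 + 2*((R + (R + a))/(-14 + a)) = -6 + 2*((a + 2*R)/(-14 + a)) = -6 + 2*(a + 2*R)/(-14 + a))
p = 52960 (p = 52650 + 310 = 52960)
p/478108 - 16*(132 + m(3, -2))/248650 = 52960/478108 - 16*(132 + 4*(21 - 2 - 1*3)/(-14 + 3))/248650 = 52960*(1/478108) - 16*(132 + 4*(21 - 2 - 3)/(-11))*(1/248650) = 13240/119527 - 16*(132 + 4*(-1/11)*16)*(1/248650) = 13240/119527 - 16*(132 - 64/11)*(1/248650) = 13240/119527 - 16*1388/11*(1/248650) = 13240/119527 - 22208/11*1/248650 = 13240/119527 - 11104/1367575 = 16779465192/163462137025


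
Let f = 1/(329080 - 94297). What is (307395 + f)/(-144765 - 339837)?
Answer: -36085560143/56888155683 ≈ -0.63433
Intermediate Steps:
f = 1/234783 ≈ 4.2593e-6
(307395 + f)/(-144765 - 339837) = (307395 + 1/234783)/(-144765 - 339837) = (72171120286/234783)/(-484602) = (72171120286/234783)*(-1/484602) = -36085560143/56888155683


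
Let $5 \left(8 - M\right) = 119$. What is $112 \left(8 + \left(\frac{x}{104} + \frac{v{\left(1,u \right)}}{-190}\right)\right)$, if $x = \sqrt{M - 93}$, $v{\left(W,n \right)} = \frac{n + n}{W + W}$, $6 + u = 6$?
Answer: $896 + \frac{56 i \sqrt{170}}{65} \approx 896.0 + 11.233 i$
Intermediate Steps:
$M = - \frac{79}{5}$ ($M = 8 - \frac{119}{5} = - \frac{79}{5} \approx -15.8$)
$u = 0$ ($u = -6 + 6 = 0$)
$v{\left(W,n \right)} = \frac{n}{W}$ ($v{\left(W,n \right)} = \frac{2 n}{2 W} = 2 n \frac{1}{2 W} = \frac{n}{W}$)
$x = \frac{4 i \sqrt{170}}{5}$ ($x = \sqrt{- \frac{79}{5} - 93} = \sqrt{- \frac{544}{5}} = \frac{4 i \sqrt{170}}{5} \approx 10.431 i$)
$112 \left(8 + \left(\frac{x}{104} + \frac{v{\left(1,u \right)}}{-190}\right)\right) = 112 \left(8 + \left(\frac{\frac{4}{5} i \sqrt{170}}{104} + \frac{0 \cdot 1^{-1}}{-190}\right)\right) = 112 \left(8 + \left(\frac{4 i \sqrt{170}}{5} \cdot \frac{1}{104} + 0 \cdot 1 \left(- \frac{1}{190}\right)\right)\right) = 112 \left(8 + \left(\frac{i \sqrt{170}}{130} + 0 \left(- \frac{1}{190}\right)\right)\right) = 112 \left(8 + \left(\frac{i \sqrt{170}}{130} + 0\right)\right) = 112 \left(8 + \frac{i \sqrt{170}}{130}\right) = 896 + \frac{56 i \sqrt{170}}{65}$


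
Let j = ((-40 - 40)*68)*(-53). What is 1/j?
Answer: 1/288320 ≈ 3.4684e-6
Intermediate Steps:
j = 288320 (j = -80*68*(-53) = -5440*(-53) = 288320)
1/j = 1/288320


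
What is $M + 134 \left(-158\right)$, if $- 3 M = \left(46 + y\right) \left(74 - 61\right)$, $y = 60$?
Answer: $- \frac{64894}{3} \approx -21631.0$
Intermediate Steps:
$M = - \frac{1378}{3}$ ($M = - \frac{\left(46 + 60\right) \left(74 - 61\right)}{3} = - \frac{106 \cdot 13}{3} = \left(- \frac{1}{3}\right) 1378 = - \frac{1378}{3} \approx -459.33$)
$M + 134 \left(-158\right) = - \frac{1378}{3} + 134 \left(-158\right) = - \frac{1378}{3} - 21172 = - \frac{64894}{3}$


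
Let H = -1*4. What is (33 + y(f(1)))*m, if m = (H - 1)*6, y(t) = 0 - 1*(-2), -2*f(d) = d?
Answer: -1050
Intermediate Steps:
f(d) = -d/2
H = -4
y(t) = 2 (y(t) = 0 + 2 = 2)
m = -30 (m = (-4 - 1)*6 = -5*6 = -30)
(33 + y(f(1)))*m = (33 + 2)*(-30) = 35*(-30) = -1050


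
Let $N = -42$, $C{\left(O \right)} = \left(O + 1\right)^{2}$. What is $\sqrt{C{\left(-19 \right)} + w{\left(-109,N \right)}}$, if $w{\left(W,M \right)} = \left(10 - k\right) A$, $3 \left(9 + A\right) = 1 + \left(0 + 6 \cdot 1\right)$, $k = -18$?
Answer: $\frac{2 \sqrt{309}}{3} \approx 11.719$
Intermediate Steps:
$C{\left(O \right)} = \left(1 + O\right)^{2}$
$A = - \frac{20}{3}$ ($A = -9 + \frac{1 + \left(0 + 6 \cdot 1\right)}{3} = -9 + \frac{1 + \left(0 + 6\right)}{3} = -9 + \frac{1 + 6}{3} = -9 + \frac{1}{3} \cdot 7 = -9 + \frac{7}{3} = - \frac{20}{3} \approx -6.6667$)
$w{\left(W,M \right)} = - \frac{560}{3}$ ($w{\left(W,M \right)} = \left(10 - -18\right) \left(- \frac{20}{3}\right) = \left(10 + 18\right) \left(- \frac{20}{3}\right) = 28 \left(- \frac{20}{3}\right) = - \frac{560}{3}$)
$\sqrt{C{\left(-19 \right)} + w{\left(-109,N \right)}} = \sqrt{\left(1 - 19\right)^{2} - \frac{560}{3}} = \sqrt{\left(-18\right)^{2} - \frac{560}{3}} = \sqrt{324 - \frac{560}{3}} = \sqrt{\frac{412}{3}} = \frac{2 \sqrt{309}}{3}$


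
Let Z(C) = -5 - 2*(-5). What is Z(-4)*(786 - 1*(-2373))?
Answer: 15795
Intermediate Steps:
Z(C) = 5 (Z(C) = -5 + 10 = 5)
Z(-4)*(786 - 1*(-2373)) = 5*(786 - 1*(-2373)) = 5*(786 + 2373) = 5*3159 = 15795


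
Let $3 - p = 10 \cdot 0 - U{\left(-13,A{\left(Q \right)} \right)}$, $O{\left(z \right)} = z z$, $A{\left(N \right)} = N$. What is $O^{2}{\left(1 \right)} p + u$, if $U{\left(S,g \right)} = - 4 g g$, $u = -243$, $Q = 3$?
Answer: $-276$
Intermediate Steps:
$O{\left(z \right)} = z^{2}$
$U{\left(S,g \right)} = - 4 g^{2}$
$p = -33$ ($p = 3 - \left(10 \cdot 0 - - 4 \cdot 3^{2}\right) = 3 - \left(0 - \left(-4\right) 9\right) = 3 - \left(0 - -36\right) = 3 - \left(0 + 36\right) = 3 - 36 = -33$)
$O^{2}{\left(1 \right)} p + u = \left(1^{2}\right)^{2} \left(-33\right) - 243 = 1^{2} \left(-33\right) - 243 = 1 \left(-33\right) - 243 = -33 - 243 = -276$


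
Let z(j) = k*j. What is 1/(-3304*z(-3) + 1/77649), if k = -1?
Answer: -77649/769656887 ≈ -0.00010089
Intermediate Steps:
z(j) = -j
1/(-3304*z(-3) + 1/77649) = 1/(-(-3304)*(-3) + 1/77649) = 1/(-3304*3 + 1/77649) = 1/(-9912 + 1/77649) = 1/(-769656887/77649) = -77649/769656887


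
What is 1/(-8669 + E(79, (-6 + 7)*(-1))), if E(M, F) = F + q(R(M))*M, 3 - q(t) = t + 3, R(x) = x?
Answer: -1/14911 ≈ -6.7065e-5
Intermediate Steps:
q(t) = -t (q(t) = 3 - (t + 3) = 3 - (3 + t) = 3 + (-3 - t) = -t)
E(M, F) = F - M² (E(M, F) = F + (-M)*M = F - M²)
1/(-8669 + E(79, (-6 + 7)*(-1))) = 1/(-8669 + ((-6 + 7)*(-1) - 1*79²)) = 1/(-8669 + (1*(-1) - 1*6241)) = 1/(-8669 + (-1 - 6241)) = 1/(-8669 - 6242) = 1/(-14911) = -1/14911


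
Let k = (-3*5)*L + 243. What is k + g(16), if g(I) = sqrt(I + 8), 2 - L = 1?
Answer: 228 + 2*sqrt(6) ≈ 232.90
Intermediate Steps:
L = 1 (L = 2 - 1*1 = 2 - 1 = 1)
g(I) = sqrt(8 + I)
k = 228 (k = -3*5*1 + 243 = -15*1 + 243 = -15 + 243 = 228)
k + g(16) = 228 + sqrt(8 + 16) = 228 + sqrt(24) = 228 + 2*sqrt(6)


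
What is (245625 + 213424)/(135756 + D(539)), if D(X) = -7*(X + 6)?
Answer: 459049/131941 ≈ 3.4792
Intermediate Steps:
D(X) = -42 - 7*X (D(X) = -7*(6 + X) = -42 - 7*X)
(245625 + 213424)/(135756 + D(539)) = (245625 + 213424)/(135756 + (-42 - 7*539)) = 459049/(135756 + (-42 - 3773)) = 459049/(135756 - 3815) = 459049/131941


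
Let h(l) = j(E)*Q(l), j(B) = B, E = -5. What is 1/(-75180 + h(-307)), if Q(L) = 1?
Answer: -1/75185 ≈ -1.3301e-5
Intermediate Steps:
h(l) = -5 (h(l) = -5*1 = -5)
1/(-75180 + h(-307)) = 1/(-75180 - 5) = 1/(-75185) = -1/75185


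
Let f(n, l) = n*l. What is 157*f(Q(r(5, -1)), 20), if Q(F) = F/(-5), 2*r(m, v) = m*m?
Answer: -7850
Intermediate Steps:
r(m, v) = m**2/2 (r(m, v) = (m*m)/2 = m**2/2)
Q(F) = -F/5 (Q(F) = F*(-1/5) = -F/5)
f(n, l) = l*n
157*f(Q(r(5, -1)), 20) = 157*(20*(-5**2/10)) = 157*(20*(-25/10)) = 157*(20*(-1/5*25/2)) = 157*(20*(-5/2)) = 157*(-50) = -7850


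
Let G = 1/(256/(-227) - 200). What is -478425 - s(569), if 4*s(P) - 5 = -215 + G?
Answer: -87362299213/182624 ≈ -4.7837e+5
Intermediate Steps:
G = -227/45656 (G = 1/(256*(-1/227) - 200) = 1/(-256/227 - 200) = 1/(-45656/227) = -227/45656 ≈ -0.0049720)
s(P) = -9587987/182624 (s(P) = 5/4 + (-215 - 227/45656)/4 = 5/4 + (¼)*(-9816267/45656) = 5/4 - 9816267/182624 = -9587987/182624)
-478425 - s(569) = -478425 - 1*(-9587987/182624) = -478425 + 9587987/182624 = -87362299213/182624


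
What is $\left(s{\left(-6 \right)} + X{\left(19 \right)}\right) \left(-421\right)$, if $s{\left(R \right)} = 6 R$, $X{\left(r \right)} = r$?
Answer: $7157$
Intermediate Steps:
$\left(s{\left(-6 \right)} + X{\left(19 \right)}\right) \left(-421\right) = \left(6 \left(-6\right) + 19\right) \left(-421\right) = \left(-36 + 19\right) \left(-421\right) = \left(-17\right) \left(-421\right) = 7157$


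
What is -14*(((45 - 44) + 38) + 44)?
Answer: -1162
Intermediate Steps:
-14*(((45 - 44) + 38) + 44) = -14*((1 + 38) + 44) = -14*(39 + 44) = -14*83 = -1162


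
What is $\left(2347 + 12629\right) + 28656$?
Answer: $43632$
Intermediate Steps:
$\left(2347 + 12629\right) + 28656 = 14976 + 28656 = 43632$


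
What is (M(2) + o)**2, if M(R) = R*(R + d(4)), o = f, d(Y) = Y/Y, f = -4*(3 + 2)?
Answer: 196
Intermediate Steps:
f = -20 (f = -4*5 = -20)
d(Y) = 1
o = -20
M(R) = R*(1 + R) (M(R) = R*(R + 1) = R*(1 + R))
(M(2) + o)**2 = (2*(1 + 2) - 20)**2 = (2*3 - 20)**2 = (6 - 20)**2 = (-14)**2 = 196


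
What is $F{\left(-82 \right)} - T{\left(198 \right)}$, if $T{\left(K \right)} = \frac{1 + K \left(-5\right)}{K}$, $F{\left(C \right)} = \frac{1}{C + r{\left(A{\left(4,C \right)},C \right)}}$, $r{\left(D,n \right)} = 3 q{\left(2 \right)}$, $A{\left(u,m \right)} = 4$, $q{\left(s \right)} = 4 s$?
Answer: $\frac{14291}{2871} \approx 4.9777$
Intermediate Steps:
$r{\left(D,n \right)} = 24$ ($r{\left(D,n \right)} = 3 \cdot 4 \cdot 2 = 3 \cdot 8 = 24$)
$F{\left(C \right)} = \frac{1}{24 + C}$ ($F{\left(C \right)} = \frac{1}{C + 24} = \frac{1}{24 + C}$)
$T{\left(K \right)} = \frac{1 - 5 K}{K}$
$F{\left(-82 \right)} - T{\left(198 \right)} = \frac{1}{24 - 82} - \left(-5 + \frac{1}{198}\right) = \frac{1}{-58} - \left(-5 + \frac{1}{198}\right) = - \frac{1}{58} - - \frac{989}{198} = - \frac{1}{58} + \frac{989}{198} = \frac{14291}{2871}$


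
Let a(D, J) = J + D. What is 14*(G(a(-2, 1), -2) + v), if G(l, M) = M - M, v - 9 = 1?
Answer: 140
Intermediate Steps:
a(D, J) = D + J
v = 10 (v = 9 + 1 = 10)
G(l, M) = 0
14*(G(a(-2, 1), -2) + v) = 14*(0 + 10) = 14*10 = 140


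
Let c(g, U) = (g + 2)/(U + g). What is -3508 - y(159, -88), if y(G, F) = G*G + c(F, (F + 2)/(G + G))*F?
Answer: -402850303/14035 ≈ -28703.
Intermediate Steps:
c(g, U) = (2 + g)/(U + g)
y(G, F) = G² + F*(2 + F)/(F + (2 + F)/(2*G)) (y(G, F) = G*G + ((2 + F)/((F + 2)/(G + G) + F))*F = G² + ((2 + F)/((2 + F)/((2*G)) + F))*F = G² + ((2 + F)/((2 + F)*(1/(2*G)) + F))*F = G² + ((2 + F)/((2 + F)/(2*G) + F))*F = G² + ((2 + F)/(F + (2 + F)/(2*G)))*F = G² + F*(2 + F)/(F + (2 + F)/(2*G)))
-3508 - y(159, -88) = -3508 - 159*(159*(2 - 88 + 2*(-88)*159) + 2*(-88)*(2 - 88))/(2 - 88 + 2*(-88)*159) = -3508 - 159*(159*(2 - 88 - 27984) + 2*(-88)*(-86))/(2 - 88 - 27984) = -3508 - 159*(159*(-28070) + 15136)/(-28070) = -3508 - 159*(-1)*(-4463130 + 15136)/28070 = -3508 - 159*(-1)*(-4447994)/28070 = -3508 - 1*353615523/14035 = -3508 - 353615523/14035 = -402850303/14035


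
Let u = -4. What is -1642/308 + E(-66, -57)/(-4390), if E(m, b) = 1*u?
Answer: -1801787/338030 ≈ -5.3303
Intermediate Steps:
E(m, b) = -4 (E(m, b) = 1*(-4) = -4)
-1642/308 + E(-66, -57)/(-4390) = -1642/308 - 4/(-4390) = -1642*1/308 - 4*(-1/4390) = -821/154 + 2/2195 = -1801787/338030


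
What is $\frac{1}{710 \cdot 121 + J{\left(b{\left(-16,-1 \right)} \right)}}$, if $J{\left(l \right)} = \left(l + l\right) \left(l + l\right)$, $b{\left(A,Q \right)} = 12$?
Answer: $\frac{1}{86486} \approx 1.1563 \cdot 10^{-5}$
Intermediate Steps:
$J{\left(l \right)} = 4 l^{2}$ ($J{\left(l \right)} = 2 l 2 l = 4 l^{2}$)
$\frac{1}{710 \cdot 121 + J{\left(b{\left(-16,-1 \right)} \right)}} = \frac{1}{710 \cdot 121 + 4 \cdot 12^{2}} = \frac{1}{85910 + 4 \cdot 144} = \frac{1}{85910 + 576} = \frac{1}{86486}$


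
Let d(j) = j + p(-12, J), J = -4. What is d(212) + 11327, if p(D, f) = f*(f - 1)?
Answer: 11559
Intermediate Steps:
p(D, f) = f*(-1 + f)
d(j) = 20 + j (d(j) = j - 4*(-1 - 4) = j - 4*(-5) = j + 20 = 20 + j)
d(212) + 11327 = (20 + 212) + 11327 = 232 + 11327 = 11559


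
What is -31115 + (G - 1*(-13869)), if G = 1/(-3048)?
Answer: -52565809/3048 ≈ -17246.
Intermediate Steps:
G = -1/3048 ≈ -0.00032808
-31115 + (G - 1*(-13869)) = -31115 + (-1/3048 - 1*(-13869)) = -31115 + (-1/3048 + 13869) = -31115 + 42272711/3048 = -52565809/3048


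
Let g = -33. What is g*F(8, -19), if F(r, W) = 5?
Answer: -165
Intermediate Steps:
g*F(8, -19) = -33*5 = -165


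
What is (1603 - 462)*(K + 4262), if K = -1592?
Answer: 3046470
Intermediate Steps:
(1603 - 462)*(K + 4262) = (1603 - 462)*(-1592 + 4262) = 1141*2670 = 3046470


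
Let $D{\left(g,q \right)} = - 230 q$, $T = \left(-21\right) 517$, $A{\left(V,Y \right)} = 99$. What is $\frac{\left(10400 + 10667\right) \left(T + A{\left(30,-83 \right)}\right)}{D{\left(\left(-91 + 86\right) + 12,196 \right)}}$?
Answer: $\frac{113319393}{22540} \approx 5027.5$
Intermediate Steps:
$T = -10857$
$\frac{\left(10400 + 10667\right) \left(T + A{\left(30,-83 \right)}\right)}{D{\left(\left(-91 + 86\right) + 12,196 \right)}} = \frac{\left(10400 + 10667\right) \left(-10857 + 99\right)}{\left(-230\right) 196} = \frac{21067 \left(-10758\right)}{-45080} = \left(-226638786\right) \left(- \frac{1}{45080}\right) = \frac{113319393}{22540}$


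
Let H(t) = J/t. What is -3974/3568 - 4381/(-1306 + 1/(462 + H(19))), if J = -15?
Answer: 3519144163/1570531912 ≈ 2.2407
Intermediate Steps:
H(t) = -15/t
-3974/3568 - 4381/(-1306 + 1/(462 + H(19))) = -3974/3568 - 4381/(-1306 + 1/(462 - 15/19)) = -3974*1/3568 - 4381/(-1306 + 1/(462 - 15*1/19)) = -1987/1784 - 4381/(-1306 + 1/(462 - 15/19)) = -1987/1784 - 4381/(-1306 + 1/(8763/19)) = -1987/1784 - 4381/(-1306 + 19/8763) = -1987/1784 - 4381/(-11444459/8763) = -1987/1784 - 4381*(-8763/11444459) = -1987/1784 + 2953131/880343 = 3519144163/1570531912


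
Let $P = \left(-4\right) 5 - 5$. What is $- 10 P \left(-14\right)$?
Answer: $-3500$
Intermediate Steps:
$P = -25$ ($P = -20 - 5 = -25$)
$- 10 P \left(-14\right) = \left(-10\right) \left(-25\right) \left(-14\right) = 250 \left(-14\right) = -3500$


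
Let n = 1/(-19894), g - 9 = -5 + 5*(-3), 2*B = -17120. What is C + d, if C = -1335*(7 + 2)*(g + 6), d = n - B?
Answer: 1365424689/19894 ≈ 68635.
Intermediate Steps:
B = -8560 (B = (½)*(-17120) = -8560)
g = -11 (g = 9 + (-5 + 5*(-3)) = 9 + (-5 - 15) = 9 - 20 = -11)
n = -1/19894 ≈ -5.0266e-5
d = 170292639/19894 (d = -1/19894 - 1*(-8560) = -1/19894 + 8560 = 170292639/19894 ≈ 8560.0)
C = 60075 (C = -1335*(7 + 2)*(-11 + 6) = -12015*(-5) = -1335*(-45) = 60075)
C + d = 60075 + 170292639/19894 = 1365424689/19894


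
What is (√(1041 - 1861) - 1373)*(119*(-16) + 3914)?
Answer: -2759730 + 4020*I*√205 ≈ -2.7597e+6 + 57558.0*I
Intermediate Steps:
(√(1041 - 1861) - 1373)*(119*(-16) + 3914) = (√(-820) - 1373)*(-1904 + 3914) = (2*I*√205 - 1373)*2010 = (-1373 + 2*I*√205)*2010 = -2759730 + 4020*I*√205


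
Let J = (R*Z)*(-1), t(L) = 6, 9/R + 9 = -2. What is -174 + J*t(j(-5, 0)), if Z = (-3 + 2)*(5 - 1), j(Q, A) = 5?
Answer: -2130/11 ≈ -193.64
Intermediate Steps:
R = -9/11 (R = 9/(-9 - 2) = 9/(-11) = 9*(-1/11) = -9/11 ≈ -0.81818)
Z = -4 (Z = -1*4 = -4)
J = -36/11 (J = -9/11*(-4)*(-1) = (36/11)*(-1) = -36/11 ≈ -3.2727)
-174 + J*t(j(-5, 0)) = -174 - 36/11*6 = -174 - 216/11 = -2130/11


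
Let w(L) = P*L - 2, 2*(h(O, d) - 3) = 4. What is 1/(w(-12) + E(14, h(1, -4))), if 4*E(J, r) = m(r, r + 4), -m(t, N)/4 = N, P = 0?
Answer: -1/11 ≈ -0.090909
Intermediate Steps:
h(O, d) = 5 (h(O, d) = 3 + (½)*4 = 3 + 2 = 5)
m(t, N) = -4*N
E(J, r) = -4 - r (E(J, r) = (-4*(r + 4))/4 = (-4*(4 + r))/4 = (-16 - 4*r)/4 = -4 - r)
w(L) = -2 (w(L) = 0*L - 2 = 0 - 2 = -2)
1/(w(-12) + E(14, h(1, -4))) = 1/(-2 + (-4 - 1*5)) = 1/(-2 + (-4 - 5)) = 1/(-2 - 9) = 1/(-11) = -1/11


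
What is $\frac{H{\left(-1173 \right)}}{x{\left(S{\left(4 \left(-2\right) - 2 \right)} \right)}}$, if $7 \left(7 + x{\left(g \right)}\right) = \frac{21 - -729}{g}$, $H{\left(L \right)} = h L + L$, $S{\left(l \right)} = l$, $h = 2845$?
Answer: $\frac{11684253}{62} \approx 1.8846 \cdot 10^{5}$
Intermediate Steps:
$H{\left(L \right)} = 2846 L$ ($H{\left(L \right)} = 2845 L + L = 2846 L$)
$x{\left(g \right)} = -7 + \frac{750}{7 g}$ ($x{\left(g \right)} = -7 + \frac{\left(21 - -729\right) \frac{1}{g}}{7} = -7 + \frac{\left(21 + 729\right) \frac{1}{g}}{7} = -7 + \frac{750 \frac{1}{g}}{7} = -7 + \frac{750}{7 g}$)
$\frac{H{\left(-1173 \right)}}{x{\left(S{\left(4 \left(-2\right) - 2 \right)} \right)}} = \frac{2846 \left(-1173\right)}{-7 + \frac{750}{7 \left(4 \left(-2\right) - 2\right)}} = - \frac{3338358}{-7 + \frac{750}{7 \left(-8 - 2\right)}} = - \frac{3338358}{-7 + \frac{750}{7 \left(-10\right)}} = - \frac{3338358}{-7 + \frac{750}{7} \left(- \frac{1}{10}\right)} = - \frac{3338358}{-7 - \frac{75}{7}} = - \frac{3338358}{- \frac{124}{7}} = \left(-3338358\right) \left(- \frac{7}{124}\right) = \frac{11684253}{62}$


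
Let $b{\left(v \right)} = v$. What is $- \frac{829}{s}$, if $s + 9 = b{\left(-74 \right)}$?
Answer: $\frac{829}{83} \approx 9.9879$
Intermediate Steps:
$s = -83$ ($s = -9 - 74 = -83$)
$- \frac{829}{s} = - \frac{829}{-83} = \left(-829\right) \left(- \frac{1}{83}\right) = \frac{829}{83}$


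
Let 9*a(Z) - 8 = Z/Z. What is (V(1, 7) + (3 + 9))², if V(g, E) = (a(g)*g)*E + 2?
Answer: 441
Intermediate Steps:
a(Z) = 1 (a(Z) = 8/9 + (Z/Z)/9 = 8/9 + (⅑)*1 = 8/9 + ⅑ = 1)
V(g, E) = 2 + E*g (V(g, E) = (1*g)*E + 2 = g*E + 2 = E*g + 2 = 2 + E*g)
(V(1, 7) + (3 + 9))² = ((2 + 7*1) + (3 + 9))² = ((2 + 7) + 12)² = (9 + 12)² = 21² = 441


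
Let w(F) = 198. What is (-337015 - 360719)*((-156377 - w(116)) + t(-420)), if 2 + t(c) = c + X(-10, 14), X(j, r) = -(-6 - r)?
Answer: 109528190118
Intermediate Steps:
X(j, r) = 6 + r
t(c) = 18 + c (t(c) = -2 + (c + (6 + 14)) = -2 + (c + 20) = -2 + (20 + c) = 18 + c)
(-337015 - 360719)*((-156377 - w(116)) + t(-420)) = (-337015 - 360719)*((-156377 - 1*198) + (18 - 420)) = -697734*((-156377 - 198) - 402) = -697734*(-156575 - 402) = -697734*(-156977) = 109528190118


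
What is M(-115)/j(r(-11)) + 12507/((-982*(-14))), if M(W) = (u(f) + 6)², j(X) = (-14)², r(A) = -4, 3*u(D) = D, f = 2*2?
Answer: 1025585/866124 ≈ 1.1841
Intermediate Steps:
f = 4
u(D) = D/3
j(X) = 196
M(W) = 484/9 (M(W) = ((⅓)*4 + 6)² = (4/3 + 6)² = (22/3)² = 484/9)
M(-115)/j(r(-11)) + 12507/((-982*(-14))) = (484/9)/196 + 12507/((-982*(-14))) = (484/9)*(1/196) + 12507/13748 = 121/441 + 12507*(1/13748) = 121/441 + 12507/13748 = 1025585/866124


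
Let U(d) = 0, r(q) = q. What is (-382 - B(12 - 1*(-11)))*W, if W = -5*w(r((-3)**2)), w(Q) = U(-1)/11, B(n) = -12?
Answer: 0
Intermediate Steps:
w(Q) = 0 (w(Q) = 0/11 = 0*(1/11) = 0)
W = 0 (W = -5*0 = 0)
(-382 - B(12 - 1*(-11)))*W = (-382 - 1*(-12))*0 = (-382 + 12)*0 = -370*0 = 0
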